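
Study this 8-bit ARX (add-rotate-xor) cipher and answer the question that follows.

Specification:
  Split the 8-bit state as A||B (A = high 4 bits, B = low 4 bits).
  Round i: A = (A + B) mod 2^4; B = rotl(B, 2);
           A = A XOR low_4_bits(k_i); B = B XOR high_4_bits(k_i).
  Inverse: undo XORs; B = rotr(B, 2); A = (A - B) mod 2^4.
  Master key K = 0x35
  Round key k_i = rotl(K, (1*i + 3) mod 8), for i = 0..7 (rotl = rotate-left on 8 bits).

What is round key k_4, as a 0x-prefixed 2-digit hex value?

0x9A

K = 0x35
k_0 = rotl(K, (1*0+3) mod 8) = rotl(K, 3) = 0xA9
k_1 = rotl(K, (1*1+3) mod 8) = rotl(K, 4) = 0x53
k_2 = rotl(K, (1*2+3) mod 8) = rotl(K, 5) = 0xA6
k_3 = rotl(K, (1*3+3) mod 8) = rotl(K, 6) = 0x4D
k_4 = rotl(K, (1*4+3) mod 8) = rotl(K, 7) = 0x9A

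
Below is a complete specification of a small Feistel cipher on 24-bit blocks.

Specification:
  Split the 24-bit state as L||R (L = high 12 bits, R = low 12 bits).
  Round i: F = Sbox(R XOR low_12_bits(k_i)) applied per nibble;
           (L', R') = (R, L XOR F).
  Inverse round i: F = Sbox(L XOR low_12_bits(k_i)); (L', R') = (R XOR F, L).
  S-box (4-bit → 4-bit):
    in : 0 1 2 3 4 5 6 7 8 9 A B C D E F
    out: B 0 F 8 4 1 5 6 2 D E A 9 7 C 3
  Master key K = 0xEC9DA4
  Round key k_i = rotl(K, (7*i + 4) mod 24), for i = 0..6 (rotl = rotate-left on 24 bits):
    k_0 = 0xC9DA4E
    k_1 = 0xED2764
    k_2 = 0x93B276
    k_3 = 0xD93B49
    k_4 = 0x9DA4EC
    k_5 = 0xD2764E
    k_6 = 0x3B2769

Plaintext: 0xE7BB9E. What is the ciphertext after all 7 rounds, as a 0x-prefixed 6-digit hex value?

s_0 = plaintext = 0xE7BB9E
s_1 = Round(s_0, k_0) = 0xB9EE00
s_2 = Round(s_1, k_1) = 0xE006CA
s_3 = Round(s_2, k_2) = 0x6CAAA9
s_4 = Round(s_3, k_3) = 0xAA9601
s_5 = Round(s_4, k_4) = 0x60156E
s_6 = Round(s_5, k_5) = 0x56EEFA
s_7 = Round(s_6, k_6) = 0xEFA8B6

0xEFA8B6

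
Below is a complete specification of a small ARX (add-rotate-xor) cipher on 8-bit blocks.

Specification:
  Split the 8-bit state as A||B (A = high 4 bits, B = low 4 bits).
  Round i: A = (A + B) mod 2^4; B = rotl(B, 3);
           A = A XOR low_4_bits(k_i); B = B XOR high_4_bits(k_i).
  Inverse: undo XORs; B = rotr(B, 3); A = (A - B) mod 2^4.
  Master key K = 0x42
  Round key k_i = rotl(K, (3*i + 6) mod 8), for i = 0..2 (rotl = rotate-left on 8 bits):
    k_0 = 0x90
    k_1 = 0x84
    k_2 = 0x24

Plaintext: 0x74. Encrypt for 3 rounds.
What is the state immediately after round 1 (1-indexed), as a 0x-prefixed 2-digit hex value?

0xBB

s_0 = plaintext = 0x74
s_1 = Round(s_0, k_0) = 0xBB
s_2 = Round(s_1, k_1) = 0x25
s_3 = Round(s_2, k_2) = 0x38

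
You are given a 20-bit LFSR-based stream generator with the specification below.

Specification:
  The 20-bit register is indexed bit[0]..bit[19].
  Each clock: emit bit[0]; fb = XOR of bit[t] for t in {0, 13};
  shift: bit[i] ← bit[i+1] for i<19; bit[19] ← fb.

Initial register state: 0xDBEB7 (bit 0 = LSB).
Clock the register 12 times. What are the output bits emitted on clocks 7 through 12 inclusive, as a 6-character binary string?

010111

reg_0 = 0xDBEB7
clock 1: out=1, reg = 0x6DF5B
clock 2: out=1, reg = 0xB6FAD
clock 3: out=1, reg = 0x5B7D6
clock 4: out=0, reg = 0xADBEB
clock 5: out=1, reg = 0xD6DF5
clock 6: out=1, reg = 0x6B6FA
clock 7: out=0, reg = 0xB5B7D
clock 8: out=1, reg = 0xDADBE
clock 9: out=0, reg = 0xED6DF
clock 10: out=1, reg = 0xF6B6F
clock 11: out=1, reg = 0x7B5B7
clock 12: out=1, reg = 0x3DADB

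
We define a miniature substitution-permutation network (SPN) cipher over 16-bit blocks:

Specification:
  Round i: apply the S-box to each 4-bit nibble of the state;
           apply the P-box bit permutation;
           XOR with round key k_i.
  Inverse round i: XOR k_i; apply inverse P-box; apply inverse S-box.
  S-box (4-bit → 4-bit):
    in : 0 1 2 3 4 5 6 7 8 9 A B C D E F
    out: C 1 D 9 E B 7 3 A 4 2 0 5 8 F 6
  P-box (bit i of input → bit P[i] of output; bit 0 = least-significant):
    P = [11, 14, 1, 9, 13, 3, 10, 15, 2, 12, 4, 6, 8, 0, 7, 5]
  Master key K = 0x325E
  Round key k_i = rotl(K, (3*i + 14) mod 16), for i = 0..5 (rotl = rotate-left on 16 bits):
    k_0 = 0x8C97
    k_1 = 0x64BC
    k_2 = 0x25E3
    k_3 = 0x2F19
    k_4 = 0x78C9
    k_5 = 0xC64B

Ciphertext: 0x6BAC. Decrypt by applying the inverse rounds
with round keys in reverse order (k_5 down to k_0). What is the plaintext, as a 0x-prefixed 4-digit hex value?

s_0 = ciphertext = 0x6BAC
s_1 = InvRound(s_0, k_5) = 0xE32C
s_2 = InvRound(s_1, k_4) = 0xE5D3
s_3 = InvRound(s_2, k_3) = 0x9D8E
s_4 = InvRound(s_3, k_2) = 0x8551
s_5 = InvRound(s_4, k_1) = 0xE35A
s_6 = InvRound(s_5, k_0) = 0x6365

0x6365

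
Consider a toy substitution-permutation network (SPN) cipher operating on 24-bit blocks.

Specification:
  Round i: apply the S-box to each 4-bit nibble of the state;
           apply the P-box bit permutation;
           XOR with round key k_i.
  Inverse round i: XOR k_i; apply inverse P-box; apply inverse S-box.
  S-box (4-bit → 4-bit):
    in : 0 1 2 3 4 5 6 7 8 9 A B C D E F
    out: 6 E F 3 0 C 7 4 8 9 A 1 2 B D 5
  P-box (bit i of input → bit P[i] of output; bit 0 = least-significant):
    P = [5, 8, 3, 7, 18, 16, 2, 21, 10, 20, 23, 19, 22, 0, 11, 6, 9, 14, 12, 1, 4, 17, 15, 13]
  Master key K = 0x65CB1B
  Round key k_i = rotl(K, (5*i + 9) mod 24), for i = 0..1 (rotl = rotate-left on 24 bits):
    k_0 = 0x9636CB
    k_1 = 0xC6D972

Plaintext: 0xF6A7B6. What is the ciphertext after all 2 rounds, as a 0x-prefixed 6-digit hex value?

0x082298

s_0 = plaintext = 0xF6A7B6
s_1 = Round(s_0, k_0) = 0x12E5B2
s_2 = Round(s_1, k_1) = 0x082298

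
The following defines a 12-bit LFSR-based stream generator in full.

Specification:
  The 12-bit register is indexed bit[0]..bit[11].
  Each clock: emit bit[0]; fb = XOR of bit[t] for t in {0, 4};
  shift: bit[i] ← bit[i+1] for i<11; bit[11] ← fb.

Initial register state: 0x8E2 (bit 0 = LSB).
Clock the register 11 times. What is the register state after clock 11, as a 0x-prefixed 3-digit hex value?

reg_0 = 0x8E2
clock 1: out=0, reg = 0x471
clock 2: out=1, reg = 0x238
clock 3: out=0, reg = 0x91C
clock 4: out=0, reg = 0xC8E
clock 5: out=0, reg = 0x647
clock 6: out=1, reg = 0xB23
clock 7: out=1, reg = 0xD91
clock 8: out=1, reg = 0x6C8
clock 9: out=0, reg = 0x364
clock 10: out=0, reg = 0x1B2
clock 11: out=0, reg = 0x8D9

0x8D9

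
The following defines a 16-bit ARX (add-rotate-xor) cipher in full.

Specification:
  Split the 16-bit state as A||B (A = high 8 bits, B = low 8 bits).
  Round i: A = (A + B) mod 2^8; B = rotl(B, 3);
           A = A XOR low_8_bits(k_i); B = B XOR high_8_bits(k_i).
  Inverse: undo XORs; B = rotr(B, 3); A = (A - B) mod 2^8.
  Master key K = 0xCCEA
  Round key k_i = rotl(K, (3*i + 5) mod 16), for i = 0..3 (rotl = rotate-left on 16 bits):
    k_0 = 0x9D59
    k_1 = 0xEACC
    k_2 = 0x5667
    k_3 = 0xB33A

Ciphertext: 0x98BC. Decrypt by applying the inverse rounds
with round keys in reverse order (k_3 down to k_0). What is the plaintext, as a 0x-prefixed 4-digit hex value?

s_0 = ciphertext = 0x98BC
s_1 = InvRound(s_0, k_3) = 0xC1E1
s_2 = InvRound(s_1, k_2) = 0xB0F6
s_3 = InvRound(s_2, k_1) = 0xF983
s_4 = InvRound(s_3, k_0) = 0xDDC3

0xDDC3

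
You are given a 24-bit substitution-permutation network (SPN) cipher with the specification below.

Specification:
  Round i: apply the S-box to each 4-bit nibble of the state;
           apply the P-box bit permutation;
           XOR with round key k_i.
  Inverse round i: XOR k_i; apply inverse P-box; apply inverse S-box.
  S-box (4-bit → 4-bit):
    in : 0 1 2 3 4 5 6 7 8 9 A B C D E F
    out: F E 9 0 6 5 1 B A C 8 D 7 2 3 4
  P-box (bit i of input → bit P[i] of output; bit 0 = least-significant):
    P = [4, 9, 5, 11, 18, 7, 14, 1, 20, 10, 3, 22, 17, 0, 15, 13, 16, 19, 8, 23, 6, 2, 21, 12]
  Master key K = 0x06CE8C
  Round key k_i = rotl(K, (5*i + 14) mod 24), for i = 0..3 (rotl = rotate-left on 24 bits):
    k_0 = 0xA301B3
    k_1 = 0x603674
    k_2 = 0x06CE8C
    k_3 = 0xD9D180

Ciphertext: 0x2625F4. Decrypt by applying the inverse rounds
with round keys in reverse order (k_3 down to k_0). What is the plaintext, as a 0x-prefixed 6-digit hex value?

s_0 = ciphertext = 0x2625F4
s_1 = InvRound(s_0, k_3) = 0x07B755
s_2 = InvRound(s_1, k_2) = 0x258F42
s_3 = InvRound(s_2, k_1) = 0x859A2B
s_4 = InvRound(s_3, k_0) = 0x9F5FE7

0x9F5FE7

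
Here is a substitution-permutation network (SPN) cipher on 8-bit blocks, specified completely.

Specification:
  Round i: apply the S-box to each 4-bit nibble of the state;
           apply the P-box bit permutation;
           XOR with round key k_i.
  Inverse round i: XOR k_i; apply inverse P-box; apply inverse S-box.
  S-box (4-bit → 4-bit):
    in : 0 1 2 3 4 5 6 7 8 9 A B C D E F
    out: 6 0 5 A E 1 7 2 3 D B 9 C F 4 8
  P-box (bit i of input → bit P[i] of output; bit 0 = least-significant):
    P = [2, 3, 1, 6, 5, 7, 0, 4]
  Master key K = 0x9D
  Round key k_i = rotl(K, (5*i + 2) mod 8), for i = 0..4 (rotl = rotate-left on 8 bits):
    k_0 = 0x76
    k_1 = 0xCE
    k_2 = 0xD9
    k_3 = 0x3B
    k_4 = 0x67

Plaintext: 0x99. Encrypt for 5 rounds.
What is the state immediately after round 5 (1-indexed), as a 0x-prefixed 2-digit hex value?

s_0 = plaintext = 0x99
s_1 = Round(s_0, k_0) = 0x01
s_2 = Round(s_1, k_1) = 0x4F
s_3 = Round(s_2, k_2) = 0x08
s_4 = Round(s_3, k_3) = 0xB6
s_5 = Round(s_4, k_4) = 0x59

0x59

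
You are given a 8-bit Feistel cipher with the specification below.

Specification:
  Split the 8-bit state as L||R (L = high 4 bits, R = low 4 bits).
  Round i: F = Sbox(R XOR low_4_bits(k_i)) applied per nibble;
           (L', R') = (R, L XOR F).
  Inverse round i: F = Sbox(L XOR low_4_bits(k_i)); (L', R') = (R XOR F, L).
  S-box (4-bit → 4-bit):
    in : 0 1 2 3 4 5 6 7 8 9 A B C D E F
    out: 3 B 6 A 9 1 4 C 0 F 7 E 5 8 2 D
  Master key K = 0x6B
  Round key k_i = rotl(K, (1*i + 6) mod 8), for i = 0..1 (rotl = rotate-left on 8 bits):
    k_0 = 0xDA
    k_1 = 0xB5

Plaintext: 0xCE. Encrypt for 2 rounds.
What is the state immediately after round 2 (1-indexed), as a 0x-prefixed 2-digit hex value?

s_0 = plaintext = 0xCE
s_1 = Round(s_0, k_0) = 0xE5
s_2 = Round(s_1, k_1) = 0x5D

0x5D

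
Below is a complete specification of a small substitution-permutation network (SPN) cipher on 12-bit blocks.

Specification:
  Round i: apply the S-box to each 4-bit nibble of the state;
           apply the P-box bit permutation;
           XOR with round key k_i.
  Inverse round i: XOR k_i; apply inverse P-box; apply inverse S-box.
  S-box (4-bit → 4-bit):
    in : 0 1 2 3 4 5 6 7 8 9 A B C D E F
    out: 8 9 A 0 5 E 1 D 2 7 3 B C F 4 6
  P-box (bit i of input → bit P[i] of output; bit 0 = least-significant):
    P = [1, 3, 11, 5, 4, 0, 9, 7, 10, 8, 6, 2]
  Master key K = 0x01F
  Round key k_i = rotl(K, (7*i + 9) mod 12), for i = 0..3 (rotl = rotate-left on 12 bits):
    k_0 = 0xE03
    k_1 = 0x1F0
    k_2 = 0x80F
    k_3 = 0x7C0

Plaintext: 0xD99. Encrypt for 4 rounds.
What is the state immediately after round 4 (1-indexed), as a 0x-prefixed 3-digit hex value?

0x5C2

s_0 = plaintext = 0xD99
s_1 = Round(s_0, k_0) = 0x15C
s_2 = Round(s_1, k_1) = 0xF55
s_3 = Round(s_2, k_2) = 0x3E6
s_4 = Round(s_3, k_3) = 0x5C2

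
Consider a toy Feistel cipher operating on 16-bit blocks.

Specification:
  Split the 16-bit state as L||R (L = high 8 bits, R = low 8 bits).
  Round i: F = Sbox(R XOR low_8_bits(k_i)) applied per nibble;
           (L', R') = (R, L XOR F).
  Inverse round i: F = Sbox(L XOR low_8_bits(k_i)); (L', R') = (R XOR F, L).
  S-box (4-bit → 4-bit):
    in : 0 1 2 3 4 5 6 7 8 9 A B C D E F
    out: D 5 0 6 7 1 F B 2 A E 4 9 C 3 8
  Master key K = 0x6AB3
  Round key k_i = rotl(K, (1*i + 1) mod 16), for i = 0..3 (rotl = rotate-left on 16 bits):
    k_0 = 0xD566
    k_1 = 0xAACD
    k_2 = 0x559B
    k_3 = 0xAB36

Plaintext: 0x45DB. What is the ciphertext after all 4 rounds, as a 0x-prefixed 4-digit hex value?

0xC2CB

s_0 = plaintext = 0x45DB
s_1 = Round(s_0, k_0) = 0xDB09
s_2 = Round(s_1, k_1) = 0x094C
s_3 = Round(s_2, k_2) = 0x4CC2
s_4 = Round(s_3, k_3) = 0xC2CB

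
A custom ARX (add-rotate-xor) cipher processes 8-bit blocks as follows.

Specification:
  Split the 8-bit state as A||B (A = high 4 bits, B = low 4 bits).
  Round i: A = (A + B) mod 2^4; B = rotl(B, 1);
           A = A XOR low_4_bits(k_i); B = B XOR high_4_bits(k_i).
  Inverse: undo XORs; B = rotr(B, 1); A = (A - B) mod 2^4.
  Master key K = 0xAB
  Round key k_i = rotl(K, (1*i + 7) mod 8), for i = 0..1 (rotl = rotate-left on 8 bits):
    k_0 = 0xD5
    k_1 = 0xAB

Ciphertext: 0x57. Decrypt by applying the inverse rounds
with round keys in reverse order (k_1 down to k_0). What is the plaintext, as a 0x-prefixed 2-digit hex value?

0xC9

s_0 = ciphertext = 0x57
s_1 = InvRound(s_0, k_1) = 0x0E
s_2 = InvRound(s_1, k_0) = 0xC9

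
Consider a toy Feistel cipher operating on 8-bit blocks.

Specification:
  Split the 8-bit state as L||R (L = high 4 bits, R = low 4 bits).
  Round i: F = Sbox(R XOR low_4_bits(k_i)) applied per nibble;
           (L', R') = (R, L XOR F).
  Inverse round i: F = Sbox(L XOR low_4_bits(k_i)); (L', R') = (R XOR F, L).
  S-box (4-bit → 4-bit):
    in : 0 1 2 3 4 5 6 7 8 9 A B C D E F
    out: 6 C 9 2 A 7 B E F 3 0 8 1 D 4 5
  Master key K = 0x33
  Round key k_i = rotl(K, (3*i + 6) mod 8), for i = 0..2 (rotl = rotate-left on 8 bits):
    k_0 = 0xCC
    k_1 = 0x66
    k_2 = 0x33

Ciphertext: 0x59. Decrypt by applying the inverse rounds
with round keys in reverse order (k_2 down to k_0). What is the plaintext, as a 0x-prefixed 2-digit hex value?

s_0 = ciphertext = 0x59
s_1 = InvRound(s_0, k_2) = 0x25
s_2 = InvRound(s_1, k_1) = 0xF2
s_3 = InvRound(s_2, k_0) = 0x0F

0x0F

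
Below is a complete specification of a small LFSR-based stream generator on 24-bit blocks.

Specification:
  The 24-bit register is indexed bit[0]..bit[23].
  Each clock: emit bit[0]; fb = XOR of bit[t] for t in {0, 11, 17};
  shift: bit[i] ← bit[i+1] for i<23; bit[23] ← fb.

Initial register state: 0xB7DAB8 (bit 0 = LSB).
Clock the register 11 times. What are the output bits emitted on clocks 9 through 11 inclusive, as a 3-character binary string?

010

reg_0 = 0xB7DAB8
clock 1: out=0, reg = 0x5BED5C
clock 2: out=0, reg = 0x2DF6AE
clock 3: out=0, reg = 0x16FB57
clock 4: out=1, reg = 0x8B7DAB
clock 5: out=1, reg = 0xC5BED5
clock 6: out=1, reg = 0x62DF6A
clock 7: out=0, reg = 0x316FB5
clock 8: out=1, reg = 0x18B7DA
clock 9: out=0, reg = 0x0C5BED
clock 10: out=1, reg = 0x062DF6
clock 11: out=0, reg = 0x0316FB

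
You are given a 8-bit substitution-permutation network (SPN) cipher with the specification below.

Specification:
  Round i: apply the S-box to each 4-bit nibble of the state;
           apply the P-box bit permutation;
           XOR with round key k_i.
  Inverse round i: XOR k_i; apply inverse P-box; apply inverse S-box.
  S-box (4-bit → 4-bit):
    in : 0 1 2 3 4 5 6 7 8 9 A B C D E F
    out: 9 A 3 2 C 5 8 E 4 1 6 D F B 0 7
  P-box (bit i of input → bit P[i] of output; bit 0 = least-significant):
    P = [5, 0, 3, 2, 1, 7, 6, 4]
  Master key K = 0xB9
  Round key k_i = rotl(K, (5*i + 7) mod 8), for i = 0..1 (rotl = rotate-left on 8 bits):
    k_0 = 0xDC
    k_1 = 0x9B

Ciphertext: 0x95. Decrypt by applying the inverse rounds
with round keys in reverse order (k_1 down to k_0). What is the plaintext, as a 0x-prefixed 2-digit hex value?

s_0 = ciphertext = 0x95
s_1 = InvRound(s_0, k_1) = 0x94
s_2 = InvRound(s_1, k_0) = 0x88

0x88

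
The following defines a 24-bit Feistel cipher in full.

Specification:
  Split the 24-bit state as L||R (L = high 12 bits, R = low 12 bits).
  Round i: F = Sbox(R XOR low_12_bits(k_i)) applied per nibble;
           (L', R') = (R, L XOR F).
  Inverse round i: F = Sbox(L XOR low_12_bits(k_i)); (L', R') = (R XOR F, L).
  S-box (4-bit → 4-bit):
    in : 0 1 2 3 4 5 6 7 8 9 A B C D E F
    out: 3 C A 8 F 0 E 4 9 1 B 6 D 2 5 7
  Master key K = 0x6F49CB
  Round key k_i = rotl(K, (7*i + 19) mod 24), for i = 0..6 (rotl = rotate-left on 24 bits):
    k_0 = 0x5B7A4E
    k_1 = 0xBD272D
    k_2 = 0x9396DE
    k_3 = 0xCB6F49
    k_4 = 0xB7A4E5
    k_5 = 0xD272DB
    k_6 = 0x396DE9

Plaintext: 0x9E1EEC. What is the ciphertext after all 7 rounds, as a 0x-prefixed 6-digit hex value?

s_0 = plaintext = 0x9E1EEC
s_1 = Round(s_0, k_0) = 0xEEC65B
s_2 = Round(s_1, k_1) = 0x65B2A2
s_3 = Round(s_2, k_2) = 0x2A2916
s_4 = Round(s_3, k_3) = 0x916CA5
s_5 = Round(s_4, k_4) = 0xCA50E5
s_6 = Round(s_5, k_5) = 0x0E5620
s_7 = Round(s_6, k_6) = 0x620634

0x620634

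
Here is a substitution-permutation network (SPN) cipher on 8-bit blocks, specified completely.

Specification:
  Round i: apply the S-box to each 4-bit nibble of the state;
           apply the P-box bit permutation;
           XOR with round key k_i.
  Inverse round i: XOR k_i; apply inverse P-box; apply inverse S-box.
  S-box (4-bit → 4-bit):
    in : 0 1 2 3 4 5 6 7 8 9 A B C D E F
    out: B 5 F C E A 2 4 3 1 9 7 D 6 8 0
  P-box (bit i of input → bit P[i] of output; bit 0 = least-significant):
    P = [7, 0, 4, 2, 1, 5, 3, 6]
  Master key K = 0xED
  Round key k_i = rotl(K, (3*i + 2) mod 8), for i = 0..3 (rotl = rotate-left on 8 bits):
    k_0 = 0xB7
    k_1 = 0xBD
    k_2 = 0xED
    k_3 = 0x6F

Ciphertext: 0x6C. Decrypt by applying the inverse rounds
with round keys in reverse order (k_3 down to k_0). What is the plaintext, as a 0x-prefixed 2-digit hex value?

0xAE

s_0 = ciphertext = 0x6C
s_1 = InvRound(s_0, k_3) = 0x96
s_2 = InvRound(s_1, k_2) = 0x2D
s_3 = InvRound(s_2, k_1) = 0xF1
s_4 = InvRound(s_3, k_0) = 0xAE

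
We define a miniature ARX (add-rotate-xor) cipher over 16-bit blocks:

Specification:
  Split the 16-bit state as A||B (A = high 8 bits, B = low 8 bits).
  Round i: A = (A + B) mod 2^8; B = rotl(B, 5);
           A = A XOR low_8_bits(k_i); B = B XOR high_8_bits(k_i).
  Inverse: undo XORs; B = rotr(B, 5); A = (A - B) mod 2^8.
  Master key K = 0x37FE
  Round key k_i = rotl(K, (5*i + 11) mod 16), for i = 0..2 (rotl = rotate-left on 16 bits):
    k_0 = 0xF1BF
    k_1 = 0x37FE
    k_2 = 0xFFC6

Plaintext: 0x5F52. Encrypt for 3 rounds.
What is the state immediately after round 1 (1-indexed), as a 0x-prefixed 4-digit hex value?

0x0EBB

s_0 = plaintext = 0x5F52
s_1 = Round(s_0, k_0) = 0x0EBB
s_2 = Round(s_1, k_1) = 0x3740
s_3 = Round(s_2, k_2) = 0xB1F7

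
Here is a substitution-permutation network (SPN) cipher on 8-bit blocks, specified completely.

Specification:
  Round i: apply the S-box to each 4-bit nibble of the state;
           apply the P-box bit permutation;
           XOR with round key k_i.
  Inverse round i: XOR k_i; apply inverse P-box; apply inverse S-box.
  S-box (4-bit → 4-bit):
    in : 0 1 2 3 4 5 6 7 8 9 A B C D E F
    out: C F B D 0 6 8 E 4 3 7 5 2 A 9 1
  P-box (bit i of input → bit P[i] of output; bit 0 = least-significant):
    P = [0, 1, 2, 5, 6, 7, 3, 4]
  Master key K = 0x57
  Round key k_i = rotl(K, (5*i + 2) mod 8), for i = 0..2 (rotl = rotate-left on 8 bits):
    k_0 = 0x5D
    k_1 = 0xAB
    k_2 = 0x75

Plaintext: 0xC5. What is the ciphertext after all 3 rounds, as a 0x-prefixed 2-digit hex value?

s_0 = plaintext = 0xC5
s_1 = Round(s_0, k_0) = 0xDB
s_2 = Round(s_1, k_1) = 0x3E
s_3 = Round(s_2, k_2) = 0x0C

0x0C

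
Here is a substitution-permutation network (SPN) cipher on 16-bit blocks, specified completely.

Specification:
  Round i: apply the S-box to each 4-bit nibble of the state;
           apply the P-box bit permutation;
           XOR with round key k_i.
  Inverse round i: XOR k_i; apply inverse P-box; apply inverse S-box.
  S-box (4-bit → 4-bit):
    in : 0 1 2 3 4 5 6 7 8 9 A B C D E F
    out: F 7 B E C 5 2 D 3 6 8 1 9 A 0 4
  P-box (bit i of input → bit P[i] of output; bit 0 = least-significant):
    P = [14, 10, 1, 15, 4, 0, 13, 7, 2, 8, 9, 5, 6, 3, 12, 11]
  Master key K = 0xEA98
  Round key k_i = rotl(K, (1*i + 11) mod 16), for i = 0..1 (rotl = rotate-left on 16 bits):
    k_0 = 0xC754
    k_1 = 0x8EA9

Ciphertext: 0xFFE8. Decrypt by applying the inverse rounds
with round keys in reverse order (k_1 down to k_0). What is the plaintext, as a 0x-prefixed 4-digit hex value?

0x18D4

s_0 = ciphertext = 0xFFE8
s_1 = InvRound(s_0, k_1) = 0x569B
s_2 = InvRound(s_1, k_0) = 0x18D4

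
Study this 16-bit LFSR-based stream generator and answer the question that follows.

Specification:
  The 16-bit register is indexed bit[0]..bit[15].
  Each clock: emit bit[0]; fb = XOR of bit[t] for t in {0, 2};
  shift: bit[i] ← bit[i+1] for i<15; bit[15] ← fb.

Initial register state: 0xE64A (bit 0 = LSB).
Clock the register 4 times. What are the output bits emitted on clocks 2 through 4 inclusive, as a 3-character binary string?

101

reg_0 = 0xE64A
clock 1: out=0, reg = 0x7325
clock 2: out=1, reg = 0x3992
clock 3: out=0, reg = 0x1CC9
clock 4: out=1, reg = 0x8E64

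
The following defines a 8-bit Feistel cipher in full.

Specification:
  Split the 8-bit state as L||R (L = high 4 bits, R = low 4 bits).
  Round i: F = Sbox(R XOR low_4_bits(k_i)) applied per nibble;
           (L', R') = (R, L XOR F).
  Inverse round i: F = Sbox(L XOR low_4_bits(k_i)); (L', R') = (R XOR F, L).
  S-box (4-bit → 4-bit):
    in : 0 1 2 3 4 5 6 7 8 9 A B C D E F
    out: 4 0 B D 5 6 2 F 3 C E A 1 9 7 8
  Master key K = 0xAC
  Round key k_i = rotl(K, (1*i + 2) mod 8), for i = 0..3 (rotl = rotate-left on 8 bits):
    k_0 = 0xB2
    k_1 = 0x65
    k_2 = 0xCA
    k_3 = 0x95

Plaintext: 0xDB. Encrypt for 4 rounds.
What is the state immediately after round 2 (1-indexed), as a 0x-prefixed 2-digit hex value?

0x1E

s_0 = plaintext = 0xDB
s_1 = Round(s_0, k_0) = 0xB1
s_2 = Round(s_1, k_1) = 0x1E
s_3 = Round(s_2, k_2) = 0xE4
s_4 = Round(s_3, k_3) = 0x4E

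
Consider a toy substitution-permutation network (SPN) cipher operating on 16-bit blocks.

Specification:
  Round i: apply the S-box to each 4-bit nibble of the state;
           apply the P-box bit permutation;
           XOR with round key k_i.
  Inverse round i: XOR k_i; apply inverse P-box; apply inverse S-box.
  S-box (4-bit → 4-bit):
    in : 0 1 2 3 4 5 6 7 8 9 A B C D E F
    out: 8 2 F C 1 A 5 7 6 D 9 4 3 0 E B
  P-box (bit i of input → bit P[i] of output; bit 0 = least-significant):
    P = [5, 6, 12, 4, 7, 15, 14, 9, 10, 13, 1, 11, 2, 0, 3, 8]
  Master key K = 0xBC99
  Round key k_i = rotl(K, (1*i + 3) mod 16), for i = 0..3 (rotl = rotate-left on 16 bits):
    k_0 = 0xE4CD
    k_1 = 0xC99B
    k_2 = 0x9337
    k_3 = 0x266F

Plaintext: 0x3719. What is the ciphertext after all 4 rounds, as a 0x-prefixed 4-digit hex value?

s_0 = plaintext = 0x3719
s_1 = Round(s_0, k_0) = 0x51F7
s_2 = Round(s_1, k_1) = 0x7A7A
s_3 = Round(s_2, k_2) = 0x5F8A
s_4 = Round(s_3, k_3) = 0xCB5E

0xCB5E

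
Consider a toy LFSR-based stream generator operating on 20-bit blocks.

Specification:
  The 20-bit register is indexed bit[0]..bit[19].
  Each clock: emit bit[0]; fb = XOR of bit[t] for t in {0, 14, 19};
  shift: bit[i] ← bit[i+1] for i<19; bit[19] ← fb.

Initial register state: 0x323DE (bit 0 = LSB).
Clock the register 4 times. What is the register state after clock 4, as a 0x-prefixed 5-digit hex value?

0xE323D

reg_0 = 0x323DE
clock 1: out=0, reg = 0x191EF
clock 2: out=1, reg = 0x8C8F7
clock 3: out=1, reg = 0xC647B
clock 4: out=1, reg = 0xE323D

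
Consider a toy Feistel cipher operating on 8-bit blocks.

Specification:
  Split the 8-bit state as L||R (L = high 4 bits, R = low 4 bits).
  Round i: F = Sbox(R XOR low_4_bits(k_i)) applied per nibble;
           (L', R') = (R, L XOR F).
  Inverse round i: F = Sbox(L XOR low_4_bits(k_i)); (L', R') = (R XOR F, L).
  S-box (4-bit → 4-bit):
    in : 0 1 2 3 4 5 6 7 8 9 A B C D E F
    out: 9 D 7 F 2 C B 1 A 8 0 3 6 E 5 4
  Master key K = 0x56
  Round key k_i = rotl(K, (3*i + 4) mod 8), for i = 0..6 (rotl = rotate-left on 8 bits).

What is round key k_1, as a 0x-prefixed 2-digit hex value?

0x2B

K = 0x56
k_0 = rotl(K, (3*0+4) mod 8) = rotl(K, 4) = 0x65
k_1 = rotl(K, (3*1+4) mod 8) = rotl(K, 7) = 0x2B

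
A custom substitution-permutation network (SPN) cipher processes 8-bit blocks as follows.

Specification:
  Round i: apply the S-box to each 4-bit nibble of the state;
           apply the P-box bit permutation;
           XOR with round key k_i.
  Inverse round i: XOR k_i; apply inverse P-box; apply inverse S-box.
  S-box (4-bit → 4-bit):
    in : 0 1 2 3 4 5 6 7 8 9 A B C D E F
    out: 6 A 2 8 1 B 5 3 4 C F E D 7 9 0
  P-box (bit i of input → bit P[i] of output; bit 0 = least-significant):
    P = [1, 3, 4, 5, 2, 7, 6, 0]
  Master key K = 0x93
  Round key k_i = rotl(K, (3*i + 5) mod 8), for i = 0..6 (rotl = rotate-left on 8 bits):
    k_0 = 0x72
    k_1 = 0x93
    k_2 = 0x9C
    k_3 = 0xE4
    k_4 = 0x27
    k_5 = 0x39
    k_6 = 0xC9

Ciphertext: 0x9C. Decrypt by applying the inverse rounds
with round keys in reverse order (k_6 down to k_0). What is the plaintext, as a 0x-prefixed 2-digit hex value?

s_0 = ciphertext = 0x9C
s_1 = InvRound(s_0, k_6) = 0xC8
s_2 = InvRound(s_1, k_5) = 0xB9
s_3 = InvRound(s_2, k_4) = 0x7D
s_4 = InvRound(s_3, k_3) = 0x10
s_5 = InvRound(s_4, k_2) = 0x72
s_6 = InvRound(s_5, k_1) = 0xB3
s_7 = InvRound(s_6, k_0) = 0xBF

0xBF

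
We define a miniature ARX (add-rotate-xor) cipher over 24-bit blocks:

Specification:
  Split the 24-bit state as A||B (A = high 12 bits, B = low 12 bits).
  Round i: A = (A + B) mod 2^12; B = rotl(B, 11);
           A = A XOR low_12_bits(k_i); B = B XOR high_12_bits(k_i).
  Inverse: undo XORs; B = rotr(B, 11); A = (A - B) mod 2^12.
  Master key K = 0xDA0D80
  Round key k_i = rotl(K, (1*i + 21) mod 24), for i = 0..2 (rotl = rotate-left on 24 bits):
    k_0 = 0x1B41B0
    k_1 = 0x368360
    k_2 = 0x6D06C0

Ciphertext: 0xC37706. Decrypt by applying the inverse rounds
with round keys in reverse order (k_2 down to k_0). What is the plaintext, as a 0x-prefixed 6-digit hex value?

0x29B078

s_0 = ciphertext = 0xC37706
s_1 = InvRound(s_0, k_2) = 0x74B3AC
s_2 = InvRound(s_1, k_1) = 0x2A3188
s_3 = InvRound(s_2, k_0) = 0x29B078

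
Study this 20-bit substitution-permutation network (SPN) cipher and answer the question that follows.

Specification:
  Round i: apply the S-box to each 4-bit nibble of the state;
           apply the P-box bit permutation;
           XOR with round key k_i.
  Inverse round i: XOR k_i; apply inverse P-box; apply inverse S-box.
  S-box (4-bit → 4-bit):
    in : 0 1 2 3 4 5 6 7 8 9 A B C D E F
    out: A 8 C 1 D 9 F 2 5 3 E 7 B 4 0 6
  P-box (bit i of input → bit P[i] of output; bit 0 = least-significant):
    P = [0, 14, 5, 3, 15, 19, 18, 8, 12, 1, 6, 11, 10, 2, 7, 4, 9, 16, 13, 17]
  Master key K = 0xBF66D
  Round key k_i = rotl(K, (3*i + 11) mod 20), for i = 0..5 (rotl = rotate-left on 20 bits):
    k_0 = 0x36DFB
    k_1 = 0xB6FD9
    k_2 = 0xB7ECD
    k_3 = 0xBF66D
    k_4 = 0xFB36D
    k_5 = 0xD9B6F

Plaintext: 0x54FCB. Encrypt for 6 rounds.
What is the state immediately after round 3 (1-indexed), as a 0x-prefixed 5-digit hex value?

0xD4319

s_0 = plaintext = 0x54FCB
s_1 = Round(s_0, k_0) = 0x9AA08
s_2 = Round(s_1, k_1) = 0x2642E
s_3 = Round(s_2, k_2) = 0xD4319
s_4 = Round(s_3, k_3) = 0xB83FC
s_5 = Round(s_4, k_4) = 0x2C5E4
s_6 = Round(s_5, k_5) = 0xFA752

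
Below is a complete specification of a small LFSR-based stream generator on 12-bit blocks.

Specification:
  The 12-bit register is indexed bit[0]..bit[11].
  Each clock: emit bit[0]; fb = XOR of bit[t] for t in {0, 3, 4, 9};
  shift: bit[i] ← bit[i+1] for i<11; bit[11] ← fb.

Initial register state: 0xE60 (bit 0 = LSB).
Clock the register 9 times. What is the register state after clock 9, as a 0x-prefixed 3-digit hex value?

0xB2F

reg_0 = 0xE60
clock 1: out=0, reg = 0xF30
clock 2: out=0, reg = 0x798
clock 3: out=0, reg = 0xBCC
clock 4: out=0, reg = 0x5E6
clock 5: out=0, reg = 0x2F3
clock 6: out=1, reg = 0x979
clock 7: out=1, reg = 0xCBC
clock 8: out=0, reg = 0x65E
clock 9: out=0, reg = 0xB2F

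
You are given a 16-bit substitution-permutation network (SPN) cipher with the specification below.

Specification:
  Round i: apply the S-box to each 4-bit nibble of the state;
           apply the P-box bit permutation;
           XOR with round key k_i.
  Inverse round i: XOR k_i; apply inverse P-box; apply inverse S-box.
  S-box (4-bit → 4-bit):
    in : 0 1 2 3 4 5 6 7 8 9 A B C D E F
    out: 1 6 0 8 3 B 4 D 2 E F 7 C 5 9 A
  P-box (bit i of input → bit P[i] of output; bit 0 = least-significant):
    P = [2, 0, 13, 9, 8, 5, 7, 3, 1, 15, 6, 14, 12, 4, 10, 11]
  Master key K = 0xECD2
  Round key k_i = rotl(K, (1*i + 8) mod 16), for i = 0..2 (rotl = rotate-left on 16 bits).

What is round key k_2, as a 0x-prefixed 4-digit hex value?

0x4BB3

K = 0xECD2
k_0 = rotl(K, (1*0+8) mod 16) = rotl(K, 8) = 0xD2EC
k_1 = rotl(K, (1*1+8) mod 16) = rotl(K, 9) = 0xA5D9
k_2 = rotl(K, (1*2+8) mod 16) = rotl(K, 10) = 0x4BB3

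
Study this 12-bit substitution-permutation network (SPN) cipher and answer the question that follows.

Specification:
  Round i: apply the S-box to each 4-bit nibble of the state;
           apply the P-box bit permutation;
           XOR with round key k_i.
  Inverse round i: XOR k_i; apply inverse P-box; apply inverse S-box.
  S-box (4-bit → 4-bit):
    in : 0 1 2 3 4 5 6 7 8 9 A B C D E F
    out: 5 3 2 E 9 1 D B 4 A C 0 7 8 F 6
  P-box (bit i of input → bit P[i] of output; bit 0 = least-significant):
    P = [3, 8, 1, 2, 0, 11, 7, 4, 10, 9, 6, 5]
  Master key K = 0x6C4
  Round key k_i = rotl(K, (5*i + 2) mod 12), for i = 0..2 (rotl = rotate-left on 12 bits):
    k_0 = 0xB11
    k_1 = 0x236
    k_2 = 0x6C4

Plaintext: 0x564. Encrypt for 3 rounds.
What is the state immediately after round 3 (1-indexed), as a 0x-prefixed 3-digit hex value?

0x94E

s_0 = plaintext = 0x564
s_1 = Round(s_0, k_0) = 0xF8C
s_2 = Round(s_1, k_1) = 0x1FC
s_3 = Round(s_2, k_2) = 0x94E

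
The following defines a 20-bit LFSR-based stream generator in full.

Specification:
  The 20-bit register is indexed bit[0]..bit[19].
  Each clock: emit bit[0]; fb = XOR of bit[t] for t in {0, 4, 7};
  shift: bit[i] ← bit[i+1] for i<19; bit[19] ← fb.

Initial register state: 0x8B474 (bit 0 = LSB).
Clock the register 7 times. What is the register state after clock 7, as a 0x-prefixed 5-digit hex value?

reg_0 = 0x8B474
clock 1: out=0, reg = 0xC5A3A
clock 2: out=0, reg = 0xE2D1D
clock 3: out=1, reg = 0x7168E
clock 4: out=0, reg = 0xB8B47
clock 5: out=1, reg = 0xDC5A3
clock 6: out=1, reg = 0x6E2D1
clock 7: out=1, reg = 0xB7168

0xB7168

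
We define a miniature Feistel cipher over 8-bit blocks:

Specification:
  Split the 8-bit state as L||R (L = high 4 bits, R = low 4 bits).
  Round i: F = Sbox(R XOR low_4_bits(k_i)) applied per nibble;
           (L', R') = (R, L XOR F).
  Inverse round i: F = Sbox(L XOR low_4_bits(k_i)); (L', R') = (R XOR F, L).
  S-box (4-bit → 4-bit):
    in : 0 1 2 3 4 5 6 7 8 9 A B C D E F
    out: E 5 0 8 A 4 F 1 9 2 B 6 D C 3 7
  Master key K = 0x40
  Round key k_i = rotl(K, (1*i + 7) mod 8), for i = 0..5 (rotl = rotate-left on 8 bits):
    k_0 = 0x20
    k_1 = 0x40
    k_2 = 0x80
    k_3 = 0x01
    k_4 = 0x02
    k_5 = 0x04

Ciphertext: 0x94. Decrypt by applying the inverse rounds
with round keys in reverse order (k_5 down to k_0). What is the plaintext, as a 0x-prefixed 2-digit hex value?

s_0 = ciphertext = 0x94
s_1 = InvRound(s_0, k_5) = 0x89
s_2 = InvRound(s_1, k_4) = 0x28
s_3 = InvRound(s_2, k_3) = 0x02
s_4 = InvRound(s_3, k_2) = 0xC0
s_5 = InvRound(s_4, k_1) = 0xDC
s_6 = InvRound(s_5, k_0) = 0x0D

0x0D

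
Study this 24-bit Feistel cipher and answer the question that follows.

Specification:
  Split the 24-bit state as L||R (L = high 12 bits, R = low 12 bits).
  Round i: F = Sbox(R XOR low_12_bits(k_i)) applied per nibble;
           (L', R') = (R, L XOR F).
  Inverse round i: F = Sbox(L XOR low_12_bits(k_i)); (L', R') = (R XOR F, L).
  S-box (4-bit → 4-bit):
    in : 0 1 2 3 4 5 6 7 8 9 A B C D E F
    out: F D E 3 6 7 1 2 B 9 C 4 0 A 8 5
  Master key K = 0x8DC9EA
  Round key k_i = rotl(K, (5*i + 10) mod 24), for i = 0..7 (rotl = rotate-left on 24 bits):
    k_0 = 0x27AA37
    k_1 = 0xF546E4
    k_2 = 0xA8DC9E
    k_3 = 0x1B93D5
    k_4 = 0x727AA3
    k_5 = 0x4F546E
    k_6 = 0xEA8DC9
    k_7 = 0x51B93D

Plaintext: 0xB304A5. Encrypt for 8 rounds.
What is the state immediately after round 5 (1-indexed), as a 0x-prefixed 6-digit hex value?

s_0 = plaintext = 0xB304A5
s_1 = Round(s_0, k_0) = 0x4A53AE
s_2 = Round(s_1, k_1) = 0x3AE3C9
s_3 = Round(s_2, k_2) = 0x3C96DC
s_4 = Round(s_3, k_3) = 0x6DC430
s_5 = Round(s_4, k_4) = 0x430E4F
s_6 = Round(s_5, k_5) = 0xE4F8DD
s_7 = Round(s_6, k_6) = 0x8DD999
s_8 = Round(s_7, k_7) = 0x99971B

0x430E4F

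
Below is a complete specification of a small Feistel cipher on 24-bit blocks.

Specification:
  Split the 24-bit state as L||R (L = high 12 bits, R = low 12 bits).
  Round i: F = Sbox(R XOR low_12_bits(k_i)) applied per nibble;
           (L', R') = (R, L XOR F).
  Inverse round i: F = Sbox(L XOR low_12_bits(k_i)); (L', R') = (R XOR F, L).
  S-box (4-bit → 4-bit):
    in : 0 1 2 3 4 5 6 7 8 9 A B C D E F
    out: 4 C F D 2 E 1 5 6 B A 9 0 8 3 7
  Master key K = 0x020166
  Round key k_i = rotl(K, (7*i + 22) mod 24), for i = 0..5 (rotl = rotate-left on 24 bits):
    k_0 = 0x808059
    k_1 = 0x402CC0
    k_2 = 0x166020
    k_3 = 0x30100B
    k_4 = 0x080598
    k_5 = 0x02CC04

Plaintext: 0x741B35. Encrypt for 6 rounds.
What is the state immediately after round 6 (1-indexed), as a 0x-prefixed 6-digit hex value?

0x0E24C4

s_0 = plaintext = 0x741B35
s_1 = Round(s_0, k_0) = 0xB35E51
s_2 = Round(s_1, k_1) = 0xE51489
s_3 = Round(s_2, k_2) = 0x489CFA
s_4 = Round(s_3, k_3) = 0xCFA4F5
s_5 = Round(s_4, k_4) = 0x4F50E2
s_6 = Round(s_5, k_5) = 0x0E24C4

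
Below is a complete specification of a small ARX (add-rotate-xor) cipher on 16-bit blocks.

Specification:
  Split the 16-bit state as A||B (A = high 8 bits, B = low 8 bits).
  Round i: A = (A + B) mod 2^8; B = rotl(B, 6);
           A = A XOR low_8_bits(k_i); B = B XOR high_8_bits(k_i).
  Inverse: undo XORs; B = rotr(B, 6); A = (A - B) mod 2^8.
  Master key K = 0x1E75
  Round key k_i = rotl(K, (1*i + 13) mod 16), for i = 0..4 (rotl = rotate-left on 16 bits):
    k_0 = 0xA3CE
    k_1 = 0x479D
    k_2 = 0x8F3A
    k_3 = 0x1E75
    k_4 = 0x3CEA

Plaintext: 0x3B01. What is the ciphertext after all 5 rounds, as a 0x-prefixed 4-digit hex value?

s_0 = plaintext = 0x3B01
s_1 = Round(s_0, k_0) = 0xF2E3
s_2 = Round(s_1, k_1) = 0x48BF
s_3 = Round(s_2, k_2) = 0x3D60
s_4 = Round(s_3, k_3) = 0xE806
s_5 = Round(s_4, k_4) = 0x04BD

0x04BD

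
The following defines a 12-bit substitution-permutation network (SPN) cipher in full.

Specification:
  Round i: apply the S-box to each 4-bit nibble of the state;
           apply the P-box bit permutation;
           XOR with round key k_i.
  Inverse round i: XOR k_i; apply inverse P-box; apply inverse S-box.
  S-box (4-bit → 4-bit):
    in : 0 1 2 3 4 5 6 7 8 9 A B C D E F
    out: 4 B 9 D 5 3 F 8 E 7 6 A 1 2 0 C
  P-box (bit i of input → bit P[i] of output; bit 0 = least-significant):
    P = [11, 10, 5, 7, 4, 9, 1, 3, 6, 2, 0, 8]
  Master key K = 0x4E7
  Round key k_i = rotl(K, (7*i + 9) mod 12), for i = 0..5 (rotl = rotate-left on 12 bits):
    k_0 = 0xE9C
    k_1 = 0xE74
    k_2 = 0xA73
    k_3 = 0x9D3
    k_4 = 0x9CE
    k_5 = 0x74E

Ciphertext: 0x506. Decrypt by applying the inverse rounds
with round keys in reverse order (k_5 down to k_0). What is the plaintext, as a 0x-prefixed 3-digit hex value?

s_0 = ciphertext = 0x506
s_1 = InvRound(s_0, k_5) = 0xCBE
s_2 = InvRound(s_1, k_4) = 0x2CA
s_3 = InvRound(s_2, k_3) = 0xF1C
s_4 = InvRound(s_3, k_2) = 0x6FA
s_5 = InvRound(s_4, k_1) = 0xDF2
s_6 = InvRound(s_5, k_0) = 0x180

0x180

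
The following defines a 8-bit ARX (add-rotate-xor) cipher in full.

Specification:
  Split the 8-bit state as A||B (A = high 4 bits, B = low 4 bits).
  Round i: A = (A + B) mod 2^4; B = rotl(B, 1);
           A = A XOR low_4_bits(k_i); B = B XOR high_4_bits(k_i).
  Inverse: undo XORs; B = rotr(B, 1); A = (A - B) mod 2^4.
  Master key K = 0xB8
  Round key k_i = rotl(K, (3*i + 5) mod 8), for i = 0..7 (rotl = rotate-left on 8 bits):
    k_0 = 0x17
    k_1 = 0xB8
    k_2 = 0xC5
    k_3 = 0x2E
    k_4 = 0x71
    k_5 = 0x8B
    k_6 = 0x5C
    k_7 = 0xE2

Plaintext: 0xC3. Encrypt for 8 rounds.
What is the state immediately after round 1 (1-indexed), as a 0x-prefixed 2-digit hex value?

0x87

s_0 = plaintext = 0xC3
s_1 = Round(s_0, k_0) = 0x87
s_2 = Round(s_1, k_1) = 0x75
s_3 = Round(s_2, k_2) = 0x96
s_4 = Round(s_3, k_3) = 0x1E
s_5 = Round(s_4, k_4) = 0xEA
s_6 = Round(s_5, k_5) = 0x3D
s_7 = Round(s_6, k_6) = 0xCE
s_8 = Round(s_7, k_7) = 0x83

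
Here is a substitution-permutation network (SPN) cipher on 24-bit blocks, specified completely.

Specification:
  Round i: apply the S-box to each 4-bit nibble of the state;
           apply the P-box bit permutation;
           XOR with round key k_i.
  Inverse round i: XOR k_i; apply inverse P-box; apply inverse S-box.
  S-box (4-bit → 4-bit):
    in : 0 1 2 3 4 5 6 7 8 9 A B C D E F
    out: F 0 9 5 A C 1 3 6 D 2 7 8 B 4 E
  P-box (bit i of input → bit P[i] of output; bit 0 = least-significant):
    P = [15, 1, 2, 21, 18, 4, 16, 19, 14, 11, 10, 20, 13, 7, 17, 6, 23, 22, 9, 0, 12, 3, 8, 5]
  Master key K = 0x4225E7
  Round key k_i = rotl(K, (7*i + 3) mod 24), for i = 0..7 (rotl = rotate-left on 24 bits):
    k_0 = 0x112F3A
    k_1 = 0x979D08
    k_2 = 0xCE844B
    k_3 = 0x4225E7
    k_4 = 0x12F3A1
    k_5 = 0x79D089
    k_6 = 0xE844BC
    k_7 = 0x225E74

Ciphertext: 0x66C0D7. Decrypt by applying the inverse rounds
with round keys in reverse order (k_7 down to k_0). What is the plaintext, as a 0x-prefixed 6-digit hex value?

s_0 = ciphertext = 0x66C0D7
s_1 = InvRound(s_0, k_7) = 0x2FA867
s_2 = InvRound(s_1, k_6) = 0xAD0BB7
s_3 = InvRound(s_2, k_5) = 0x0B1D7B
s_4 = InvRound(s_3, k_4) = 0xAED0F7
s_5 = InvRound(s_4, k_3) = 0x3763D2
s_6 = InvRound(s_5, k_2) = 0x8079F2
s_7 = InvRound(s_6, k_1) = 0x4109B7
s_8 = InvRound(s_7, k_0) = 0xAF751E

0xAF751E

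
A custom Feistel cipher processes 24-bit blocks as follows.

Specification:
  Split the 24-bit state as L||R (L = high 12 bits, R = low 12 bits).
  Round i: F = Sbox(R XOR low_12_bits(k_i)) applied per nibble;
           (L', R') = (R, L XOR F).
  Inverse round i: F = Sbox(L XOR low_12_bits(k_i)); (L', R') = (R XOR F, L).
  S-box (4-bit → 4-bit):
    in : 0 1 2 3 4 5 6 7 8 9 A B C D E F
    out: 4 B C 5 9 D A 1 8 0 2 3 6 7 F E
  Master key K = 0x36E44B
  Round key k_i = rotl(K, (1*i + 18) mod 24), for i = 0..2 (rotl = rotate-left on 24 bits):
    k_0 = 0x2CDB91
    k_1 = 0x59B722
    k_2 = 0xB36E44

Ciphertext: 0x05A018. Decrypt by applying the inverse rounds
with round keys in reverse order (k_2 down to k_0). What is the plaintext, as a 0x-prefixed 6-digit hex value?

0xA3D8D7

s_0 = ciphertext = 0x05A018
s_1 = InvRound(s_0, k_2) = 0xFA705A
s_2 = InvRound(s_1, k_1) = 0x8D7FA7
s_3 = InvRound(s_2, k_0) = 0xA3D8D7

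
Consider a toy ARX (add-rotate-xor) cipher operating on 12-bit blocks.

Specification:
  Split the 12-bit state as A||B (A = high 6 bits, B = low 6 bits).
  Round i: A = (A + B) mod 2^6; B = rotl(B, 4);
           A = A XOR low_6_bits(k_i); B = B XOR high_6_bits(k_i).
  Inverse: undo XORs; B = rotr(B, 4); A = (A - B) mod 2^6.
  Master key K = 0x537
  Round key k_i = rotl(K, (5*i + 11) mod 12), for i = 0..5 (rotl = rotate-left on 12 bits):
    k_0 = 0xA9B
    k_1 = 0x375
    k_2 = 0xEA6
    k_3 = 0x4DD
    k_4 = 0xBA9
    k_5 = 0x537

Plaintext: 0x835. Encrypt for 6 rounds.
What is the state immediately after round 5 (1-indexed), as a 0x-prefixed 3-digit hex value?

0xD81

s_0 = plaintext = 0x835
s_1 = Round(s_0, k_0) = 0x3B7
s_2 = Round(s_1, k_1) = 0xC30
s_3 = Round(s_2, k_2) = 0x1B6
s_4 = Round(s_3, k_3) = 0x87E
s_5 = Round(s_4, k_4) = 0xD81
s_6 = Round(s_5, k_5) = 0x004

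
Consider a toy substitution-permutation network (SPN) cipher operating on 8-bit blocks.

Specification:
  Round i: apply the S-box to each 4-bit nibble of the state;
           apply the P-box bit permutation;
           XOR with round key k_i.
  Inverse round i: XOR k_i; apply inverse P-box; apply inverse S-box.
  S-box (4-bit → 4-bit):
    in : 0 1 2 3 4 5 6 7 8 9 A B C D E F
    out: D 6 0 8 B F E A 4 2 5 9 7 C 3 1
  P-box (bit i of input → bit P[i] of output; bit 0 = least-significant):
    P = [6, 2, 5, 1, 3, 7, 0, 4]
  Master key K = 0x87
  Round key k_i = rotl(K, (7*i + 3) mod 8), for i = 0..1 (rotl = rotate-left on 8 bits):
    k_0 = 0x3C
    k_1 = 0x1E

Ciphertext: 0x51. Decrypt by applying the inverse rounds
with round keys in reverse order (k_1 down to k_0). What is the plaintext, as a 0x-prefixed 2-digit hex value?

0x42

s_0 = ciphertext = 0x51
s_1 = InvRound(s_0, k_1) = 0xA4
s_2 = InvRound(s_1, k_0) = 0x42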